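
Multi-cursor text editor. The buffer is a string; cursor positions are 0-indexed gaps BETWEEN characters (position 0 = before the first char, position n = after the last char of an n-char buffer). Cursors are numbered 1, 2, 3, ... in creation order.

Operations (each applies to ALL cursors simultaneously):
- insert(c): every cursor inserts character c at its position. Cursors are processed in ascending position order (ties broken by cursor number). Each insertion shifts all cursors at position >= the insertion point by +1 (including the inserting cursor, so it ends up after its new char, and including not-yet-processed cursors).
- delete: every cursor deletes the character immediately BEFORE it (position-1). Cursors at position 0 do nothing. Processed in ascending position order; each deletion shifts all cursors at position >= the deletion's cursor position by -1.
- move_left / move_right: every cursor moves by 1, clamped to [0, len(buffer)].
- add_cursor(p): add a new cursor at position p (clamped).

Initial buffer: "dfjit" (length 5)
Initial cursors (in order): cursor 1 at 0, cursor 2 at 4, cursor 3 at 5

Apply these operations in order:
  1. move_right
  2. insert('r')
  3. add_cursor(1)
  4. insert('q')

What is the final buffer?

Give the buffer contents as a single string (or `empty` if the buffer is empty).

After op 1 (move_right): buffer="dfjit" (len 5), cursors c1@1 c2@5 c3@5, authorship .....
After op 2 (insert('r')): buffer="drfjitrr" (len 8), cursors c1@2 c2@8 c3@8, authorship .1....23
After op 3 (add_cursor(1)): buffer="drfjitrr" (len 8), cursors c4@1 c1@2 c2@8 c3@8, authorship .1....23
After op 4 (insert('q')): buffer="dqrqfjitrrqq" (len 12), cursors c4@2 c1@4 c2@12 c3@12, authorship .411....2323

Answer: dqrqfjitrrqq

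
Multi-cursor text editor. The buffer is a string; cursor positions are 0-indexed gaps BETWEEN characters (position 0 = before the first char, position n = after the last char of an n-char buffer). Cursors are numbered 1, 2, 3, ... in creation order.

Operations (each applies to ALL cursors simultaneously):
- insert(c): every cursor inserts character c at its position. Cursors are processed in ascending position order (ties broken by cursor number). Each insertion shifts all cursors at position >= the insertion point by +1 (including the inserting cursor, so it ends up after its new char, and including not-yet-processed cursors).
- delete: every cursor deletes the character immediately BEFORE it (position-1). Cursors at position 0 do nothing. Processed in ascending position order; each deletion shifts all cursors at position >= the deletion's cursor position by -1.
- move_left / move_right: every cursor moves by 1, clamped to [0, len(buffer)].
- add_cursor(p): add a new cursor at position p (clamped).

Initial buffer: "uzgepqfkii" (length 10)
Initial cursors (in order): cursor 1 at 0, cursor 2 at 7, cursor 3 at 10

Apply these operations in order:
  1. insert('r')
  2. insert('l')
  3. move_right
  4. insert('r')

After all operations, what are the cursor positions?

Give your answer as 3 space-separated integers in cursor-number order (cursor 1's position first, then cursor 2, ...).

Answer: 4 14 19

Derivation:
After op 1 (insert('r')): buffer="ruzgepqfrkiir" (len 13), cursors c1@1 c2@9 c3@13, authorship 1.......2...3
After op 2 (insert('l')): buffer="rluzgepqfrlkiirl" (len 16), cursors c1@2 c2@11 c3@16, authorship 11.......22...33
After op 3 (move_right): buffer="rluzgepqfrlkiirl" (len 16), cursors c1@3 c2@12 c3@16, authorship 11.......22...33
After op 4 (insert('r')): buffer="rlurzgepqfrlkriirlr" (len 19), cursors c1@4 c2@14 c3@19, authorship 11.1......22.2..333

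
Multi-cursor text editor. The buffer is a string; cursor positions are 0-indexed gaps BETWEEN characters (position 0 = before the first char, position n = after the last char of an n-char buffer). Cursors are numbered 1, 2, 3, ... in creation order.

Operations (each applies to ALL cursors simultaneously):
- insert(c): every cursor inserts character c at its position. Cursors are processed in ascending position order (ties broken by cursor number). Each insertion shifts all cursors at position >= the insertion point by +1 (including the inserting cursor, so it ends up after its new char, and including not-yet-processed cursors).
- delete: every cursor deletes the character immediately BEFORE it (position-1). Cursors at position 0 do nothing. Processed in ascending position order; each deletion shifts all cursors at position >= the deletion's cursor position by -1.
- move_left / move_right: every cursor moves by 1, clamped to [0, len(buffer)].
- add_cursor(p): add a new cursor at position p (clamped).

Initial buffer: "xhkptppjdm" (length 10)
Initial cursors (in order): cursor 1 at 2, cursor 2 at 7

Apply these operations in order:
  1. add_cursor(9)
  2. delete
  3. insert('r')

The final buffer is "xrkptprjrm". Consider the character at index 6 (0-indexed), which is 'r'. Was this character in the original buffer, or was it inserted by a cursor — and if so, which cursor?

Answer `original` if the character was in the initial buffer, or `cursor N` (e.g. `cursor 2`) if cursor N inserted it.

After op 1 (add_cursor(9)): buffer="xhkptppjdm" (len 10), cursors c1@2 c2@7 c3@9, authorship ..........
After op 2 (delete): buffer="xkptpjm" (len 7), cursors c1@1 c2@5 c3@6, authorship .......
After op 3 (insert('r')): buffer="xrkptprjrm" (len 10), cursors c1@2 c2@7 c3@9, authorship .1....2.3.
Authorship (.=original, N=cursor N): . 1 . . . . 2 . 3 .
Index 6: author = 2

Answer: cursor 2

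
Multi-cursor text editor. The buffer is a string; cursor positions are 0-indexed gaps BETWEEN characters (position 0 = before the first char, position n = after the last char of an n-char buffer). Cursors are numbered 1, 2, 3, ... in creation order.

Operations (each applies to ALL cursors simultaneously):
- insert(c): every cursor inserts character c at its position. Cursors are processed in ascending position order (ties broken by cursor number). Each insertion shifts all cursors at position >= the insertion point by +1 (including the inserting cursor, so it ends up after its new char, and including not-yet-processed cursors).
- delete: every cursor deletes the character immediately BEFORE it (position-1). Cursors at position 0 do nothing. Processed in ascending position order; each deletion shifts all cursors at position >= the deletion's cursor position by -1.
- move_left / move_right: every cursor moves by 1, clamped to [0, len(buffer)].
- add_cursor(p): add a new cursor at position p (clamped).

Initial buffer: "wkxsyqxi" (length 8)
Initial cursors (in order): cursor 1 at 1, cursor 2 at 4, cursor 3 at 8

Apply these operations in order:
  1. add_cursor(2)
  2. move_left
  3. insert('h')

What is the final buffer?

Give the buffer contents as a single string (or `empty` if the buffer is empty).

After op 1 (add_cursor(2)): buffer="wkxsyqxi" (len 8), cursors c1@1 c4@2 c2@4 c3@8, authorship ........
After op 2 (move_left): buffer="wkxsyqxi" (len 8), cursors c1@0 c4@1 c2@3 c3@7, authorship ........
After op 3 (insert('h')): buffer="hwhkxhsyqxhi" (len 12), cursors c1@1 c4@3 c2@6 c3@11, authorship 1.4..2....3.

Answer: hwhkxhsyqxhi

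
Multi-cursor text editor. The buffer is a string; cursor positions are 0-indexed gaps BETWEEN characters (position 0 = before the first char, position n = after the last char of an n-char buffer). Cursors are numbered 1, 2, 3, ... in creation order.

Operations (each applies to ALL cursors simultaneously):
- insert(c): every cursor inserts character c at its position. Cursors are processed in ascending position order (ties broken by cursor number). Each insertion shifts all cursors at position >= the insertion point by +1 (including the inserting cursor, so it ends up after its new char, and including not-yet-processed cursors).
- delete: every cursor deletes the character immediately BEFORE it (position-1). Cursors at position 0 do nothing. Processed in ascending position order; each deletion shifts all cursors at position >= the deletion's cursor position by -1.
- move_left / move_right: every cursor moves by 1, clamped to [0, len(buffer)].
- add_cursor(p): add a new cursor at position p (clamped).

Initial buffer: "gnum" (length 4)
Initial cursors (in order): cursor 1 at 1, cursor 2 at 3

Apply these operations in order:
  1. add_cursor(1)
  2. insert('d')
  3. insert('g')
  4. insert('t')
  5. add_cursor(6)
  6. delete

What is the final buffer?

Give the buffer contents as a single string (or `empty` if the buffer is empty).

After op 1 (add_cursor(1)): buffer="gnum" (len 4), cursors c1@1 c3@1 c2@3, authorship ....
After op 2 (insert('d')): buffer="gddnudm" (len 7), cursors c1@3 c3@3 c2@6, authorship .13..2.
After op 3 (insert('g')): buffer="gddggnudgm" (len 10), cursors c1@5 c3@5 c2@9, authorship .1313..22.
After op 4 (insert('t')): buffer="gddggttnudgtm" (len 13), cursors c1@7 c3@7 c2@12, authorship .131313..222.
After op 5 (add_cursor(6)): buffer="gddggttnudgtm" (len 13), cursors c4@6 c1@7 c3@7 c2@12, authorship .131313..222.
After op 6 (delete): buffer="gddgnudgm" (len 9), cursors c1@4 c3@4 c4@4 c2@8, authorship .131..22.

Answer: gddgnudgm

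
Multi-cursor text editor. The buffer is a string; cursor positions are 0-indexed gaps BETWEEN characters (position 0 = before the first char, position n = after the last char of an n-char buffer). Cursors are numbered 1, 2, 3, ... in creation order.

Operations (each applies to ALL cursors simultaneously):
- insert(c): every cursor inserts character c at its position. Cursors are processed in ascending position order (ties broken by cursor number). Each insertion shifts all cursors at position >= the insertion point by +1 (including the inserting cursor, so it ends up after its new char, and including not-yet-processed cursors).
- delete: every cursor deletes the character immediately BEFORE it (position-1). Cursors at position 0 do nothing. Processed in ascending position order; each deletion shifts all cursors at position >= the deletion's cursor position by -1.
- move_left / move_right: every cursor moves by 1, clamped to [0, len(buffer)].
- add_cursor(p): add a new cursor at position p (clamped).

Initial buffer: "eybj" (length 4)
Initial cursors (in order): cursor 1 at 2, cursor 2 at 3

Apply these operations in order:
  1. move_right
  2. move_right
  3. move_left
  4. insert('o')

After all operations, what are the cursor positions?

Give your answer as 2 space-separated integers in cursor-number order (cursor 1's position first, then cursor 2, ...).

Answer: 5 5

Derivation:
After op 1 (move_right): buffer="eybj" (len 4), cursors c1@3 c2@4, authorship ....
After op 2 (move_right): buffer="eybj" (len 4), cursors c1@4 c2@4, authorship ....
After op 3 (move_left): buffer="eybj" (len 4), cursors c1@3 c2@3, authorship ....
After op 4 (insert('o')): buffer="eybooj" (len 6), cursors c1@5 c2@5, authorship ...12.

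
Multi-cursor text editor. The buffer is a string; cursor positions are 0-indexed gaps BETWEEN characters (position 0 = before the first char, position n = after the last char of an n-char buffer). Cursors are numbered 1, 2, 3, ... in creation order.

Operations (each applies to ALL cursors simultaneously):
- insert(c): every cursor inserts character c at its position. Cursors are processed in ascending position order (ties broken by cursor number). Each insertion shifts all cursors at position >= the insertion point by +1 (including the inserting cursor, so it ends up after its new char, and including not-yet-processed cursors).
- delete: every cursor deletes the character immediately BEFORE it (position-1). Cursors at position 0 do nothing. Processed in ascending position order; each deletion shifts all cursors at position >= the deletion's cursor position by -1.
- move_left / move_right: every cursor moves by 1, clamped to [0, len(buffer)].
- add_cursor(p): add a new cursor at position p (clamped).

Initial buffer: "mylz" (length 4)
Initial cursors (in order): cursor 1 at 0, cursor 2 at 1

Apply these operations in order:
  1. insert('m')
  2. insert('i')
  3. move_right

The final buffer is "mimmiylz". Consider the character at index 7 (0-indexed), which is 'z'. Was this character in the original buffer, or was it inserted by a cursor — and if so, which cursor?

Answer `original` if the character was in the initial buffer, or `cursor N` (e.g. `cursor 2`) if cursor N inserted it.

Answer: original

Derivation:
After op 1 (insert('m')): buffer="mmmylz" (len 6), cursors c1@1 c2@3, authorship 1.2...
After op 2 (insert('i')): buffer="mimmiylz" (len 8), cursors c1@2 c2@5, authorship 11.22...
After op 3 (move_right): buffer="mimmiylz" (len 8), cursors c1@3 c2@6, authorship 11.22...
Authorship (.=original, N=cursor N): 1 1 . 2 2 . . .
Index 7: author = original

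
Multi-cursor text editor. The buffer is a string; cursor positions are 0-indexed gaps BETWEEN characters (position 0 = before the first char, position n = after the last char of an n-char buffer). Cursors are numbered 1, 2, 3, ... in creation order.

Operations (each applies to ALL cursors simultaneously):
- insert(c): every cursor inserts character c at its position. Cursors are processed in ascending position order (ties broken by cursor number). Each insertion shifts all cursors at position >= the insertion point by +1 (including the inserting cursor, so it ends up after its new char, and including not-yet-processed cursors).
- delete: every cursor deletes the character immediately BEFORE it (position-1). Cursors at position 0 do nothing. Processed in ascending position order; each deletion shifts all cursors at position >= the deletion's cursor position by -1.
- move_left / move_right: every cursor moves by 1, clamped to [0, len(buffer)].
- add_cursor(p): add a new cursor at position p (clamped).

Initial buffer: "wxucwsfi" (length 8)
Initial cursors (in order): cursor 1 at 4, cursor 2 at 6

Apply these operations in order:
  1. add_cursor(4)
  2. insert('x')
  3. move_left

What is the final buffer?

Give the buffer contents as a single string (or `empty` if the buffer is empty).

Answer: wxucxxwsxfi

Derivation:
After op 1 (add_cursor(4)): buffer="wxucwsfi" (len 8), cursors c1@4 c3@4 c2@6, authorship ........
After op 2 (insert('x')): buffer="wxucxxwsxfi" (len 11), cursors c1@6 c3@6 c2@9, authorship ....13..2..
After op 3 (move_left): buffer="wxucxxwsxfi" (len 11), cursors c1@5 c3@5 c2@8, authorship ....13..2..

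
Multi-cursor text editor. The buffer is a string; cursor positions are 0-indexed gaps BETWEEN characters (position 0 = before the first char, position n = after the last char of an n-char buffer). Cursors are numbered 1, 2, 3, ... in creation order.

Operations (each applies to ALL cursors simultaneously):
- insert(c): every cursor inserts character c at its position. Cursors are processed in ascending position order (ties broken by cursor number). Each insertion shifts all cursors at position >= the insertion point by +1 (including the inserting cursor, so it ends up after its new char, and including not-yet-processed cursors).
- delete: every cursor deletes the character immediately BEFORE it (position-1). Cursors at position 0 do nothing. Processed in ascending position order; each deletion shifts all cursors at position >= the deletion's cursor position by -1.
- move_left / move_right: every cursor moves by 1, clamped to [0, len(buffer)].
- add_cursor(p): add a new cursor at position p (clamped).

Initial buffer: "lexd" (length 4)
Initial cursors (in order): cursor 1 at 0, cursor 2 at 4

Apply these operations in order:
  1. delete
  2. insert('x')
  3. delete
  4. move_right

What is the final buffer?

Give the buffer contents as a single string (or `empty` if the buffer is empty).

After op 1 (delete): buffer="lex" (len 3), cursors c1@0 c2@3, authorship ...
After op 2 (insert('x')): buffer="xlexx" (len 5), cursors c1@1 c2@5, authorship 1...2
After op 3 (delete): buffer="lex" (len 3), cursors c1@0 c2@3, authorship ...
After op 4 (move_right): buffer="lex" (len 3), cursors c1@1 c2@3, authorship ...

Answer: lex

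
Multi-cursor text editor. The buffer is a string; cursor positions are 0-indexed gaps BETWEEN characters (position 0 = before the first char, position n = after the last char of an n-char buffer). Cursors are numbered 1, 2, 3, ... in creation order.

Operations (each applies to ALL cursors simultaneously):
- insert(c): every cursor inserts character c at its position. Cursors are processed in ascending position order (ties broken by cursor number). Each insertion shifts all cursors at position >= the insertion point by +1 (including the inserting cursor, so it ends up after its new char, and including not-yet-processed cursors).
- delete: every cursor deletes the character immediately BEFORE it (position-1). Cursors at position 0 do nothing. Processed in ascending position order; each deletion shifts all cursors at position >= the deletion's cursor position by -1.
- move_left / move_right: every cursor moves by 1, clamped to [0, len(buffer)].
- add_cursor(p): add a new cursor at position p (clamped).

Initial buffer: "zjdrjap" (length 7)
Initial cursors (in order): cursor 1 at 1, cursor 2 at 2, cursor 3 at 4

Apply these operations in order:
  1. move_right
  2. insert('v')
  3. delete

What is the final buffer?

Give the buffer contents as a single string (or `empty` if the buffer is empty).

Answer: zjdrjap

Derivation:
After op 1 (move_right): buffer="zjdrjap" (len 7), cursors c1@2 c2@3 c3@5, authorship .......
After op 2 (insert('v')): buffer="zjvdvrjvap" (len 10), cursors c1@3 c2@5 c3@8, authorship ..1.2..3..
After op 3 (delete): buffer="zjdrjap" (len 7), cursors c1@2 c2@3 c3@5, authorship .......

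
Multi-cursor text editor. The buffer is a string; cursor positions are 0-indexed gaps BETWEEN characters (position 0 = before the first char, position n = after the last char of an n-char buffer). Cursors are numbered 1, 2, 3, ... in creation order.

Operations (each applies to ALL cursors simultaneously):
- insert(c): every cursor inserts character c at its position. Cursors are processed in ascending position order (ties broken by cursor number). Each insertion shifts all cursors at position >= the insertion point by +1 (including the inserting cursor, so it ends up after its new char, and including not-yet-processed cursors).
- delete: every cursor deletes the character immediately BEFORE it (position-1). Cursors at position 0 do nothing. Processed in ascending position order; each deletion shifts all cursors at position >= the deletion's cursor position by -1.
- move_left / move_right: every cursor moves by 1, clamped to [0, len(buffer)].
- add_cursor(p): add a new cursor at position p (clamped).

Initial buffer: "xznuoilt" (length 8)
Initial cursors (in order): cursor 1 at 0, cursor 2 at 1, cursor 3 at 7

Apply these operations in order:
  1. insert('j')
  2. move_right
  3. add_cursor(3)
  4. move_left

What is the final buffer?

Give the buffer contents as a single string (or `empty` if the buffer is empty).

Answer: jxjznuoiljt

Derivation:
After op 1 (insert('j')): buffer="jxjznuoiljt" (len 11), cursors c1@1 c2@3 c3@10, authorship 1.2......3.
After op 2 (move_right): buffer="jxjznuoiljt" (len 11), cursors c1@2 c2@4 c3@11, authorship 1.2......3.
After op 3 (add_cursor(3)): buffer="jxjznuoiljt" (len 11), cursors c1@2 c4@3 c2@4 c3@11, authorship 1.2......3.
After op 4 (move_left): buffer="jxjznuoiljt" (len 11), cursors c1@1 c4@2 c2@3 c3@10, authorship 1.2......3.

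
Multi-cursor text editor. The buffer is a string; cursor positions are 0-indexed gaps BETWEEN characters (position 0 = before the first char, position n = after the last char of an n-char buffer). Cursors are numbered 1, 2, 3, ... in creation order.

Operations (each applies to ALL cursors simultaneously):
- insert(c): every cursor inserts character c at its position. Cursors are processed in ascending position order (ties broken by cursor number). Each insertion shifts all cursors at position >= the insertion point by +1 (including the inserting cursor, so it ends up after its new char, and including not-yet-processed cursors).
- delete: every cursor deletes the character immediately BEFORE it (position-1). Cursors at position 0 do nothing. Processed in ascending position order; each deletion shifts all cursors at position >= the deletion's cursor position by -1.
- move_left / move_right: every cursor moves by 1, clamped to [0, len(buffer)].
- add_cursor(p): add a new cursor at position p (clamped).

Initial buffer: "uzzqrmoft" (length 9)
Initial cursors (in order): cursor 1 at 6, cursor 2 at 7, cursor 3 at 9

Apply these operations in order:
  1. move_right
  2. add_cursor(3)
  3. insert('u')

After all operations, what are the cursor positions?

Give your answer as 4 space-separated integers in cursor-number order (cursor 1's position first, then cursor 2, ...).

Answer: 9 11 13 4

Derivation:
After op 1 (move_right): buffer="uzzqrmoft" (len 9), cursors c1@7 c2@8 c3@9, authorship .........
After op 2 (add_cursor(3)): buffer="uzzqrmoft" (len 9), cursors c4@3 c1@7 c2@8 c3@9, authorship .........
After op 3 (insert('u')): buffer="uzzuqrmoufutu" (len 13), cursors c4@4 c1@9 c2@11 c3@13, authorship ...4....1.2.3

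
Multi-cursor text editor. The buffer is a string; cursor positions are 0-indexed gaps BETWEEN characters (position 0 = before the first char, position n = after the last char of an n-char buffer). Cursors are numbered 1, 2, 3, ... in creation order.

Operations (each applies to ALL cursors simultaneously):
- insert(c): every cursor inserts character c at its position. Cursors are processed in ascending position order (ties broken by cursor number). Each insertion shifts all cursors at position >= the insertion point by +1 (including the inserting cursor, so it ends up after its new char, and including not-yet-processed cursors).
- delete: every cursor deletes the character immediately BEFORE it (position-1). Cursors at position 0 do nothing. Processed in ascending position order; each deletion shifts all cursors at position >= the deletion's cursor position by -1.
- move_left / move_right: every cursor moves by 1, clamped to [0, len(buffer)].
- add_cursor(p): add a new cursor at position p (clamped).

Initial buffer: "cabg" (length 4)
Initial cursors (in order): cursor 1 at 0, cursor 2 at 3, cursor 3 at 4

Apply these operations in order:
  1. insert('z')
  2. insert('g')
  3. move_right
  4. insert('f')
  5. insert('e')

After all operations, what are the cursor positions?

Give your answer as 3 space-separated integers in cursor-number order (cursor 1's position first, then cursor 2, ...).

After op 1 (insert('z')): buffer="zcabzgz" (len 7), cursors c1@1 c2@5 c3@7, authorship 1...2.3
After op 2 (insert('g')): buffer="zgcabzggzg" (len 10), cursors c1@2 c2@7 c3@10, authorship 11...22.33
After op 3 (move_right): buffer="zgcabzggzg" (len 10), cursors c1@3 c2@8 c3@10, authorship 11...22.33
After op 4 (insert('f')): buffer="zgcfabzggfzgf" (len 13), cursors c1@4 c2@10 c3@13, authorship 11.1..22.2333
After op 5 (insert('e')): buffer="zgcfeabzggfezgfe" (len 16), cursors c1@5 c2@12 c3@16, authorship 11.11..22.223333

Answer: 5 12 16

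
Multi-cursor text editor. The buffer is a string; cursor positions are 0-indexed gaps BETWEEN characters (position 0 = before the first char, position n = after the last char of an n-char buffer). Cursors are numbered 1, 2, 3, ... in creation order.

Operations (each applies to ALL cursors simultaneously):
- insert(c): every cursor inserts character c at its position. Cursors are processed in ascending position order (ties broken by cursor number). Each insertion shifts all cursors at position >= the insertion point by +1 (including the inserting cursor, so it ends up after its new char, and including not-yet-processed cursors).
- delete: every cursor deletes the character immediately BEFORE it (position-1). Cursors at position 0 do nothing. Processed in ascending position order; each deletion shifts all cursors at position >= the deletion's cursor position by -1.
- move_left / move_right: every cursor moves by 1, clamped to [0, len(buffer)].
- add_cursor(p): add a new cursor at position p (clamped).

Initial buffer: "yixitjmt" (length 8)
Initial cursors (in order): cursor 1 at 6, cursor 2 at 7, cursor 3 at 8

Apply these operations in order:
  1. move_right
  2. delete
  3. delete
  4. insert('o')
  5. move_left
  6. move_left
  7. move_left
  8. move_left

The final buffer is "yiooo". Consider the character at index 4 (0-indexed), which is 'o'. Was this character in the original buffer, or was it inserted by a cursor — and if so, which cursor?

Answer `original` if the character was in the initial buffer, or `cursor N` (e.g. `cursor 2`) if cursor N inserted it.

After op 1 (move_right): buffer="yixitjmt" (len 8), cursors c1@7 c2@8 c3@8, authorship ........
After op 2 (delete): buffer="yixit" (len 5), cursors c1@5 c2@5 c3@5, authorship .....
After op 3 (delete): buffer="yi" (len 2), cursors c1@2 c2@2 c3@2, authorship ..
After op 4 (insert('o')): buffer="yiooo" (len 5), cursors c1@5 c2@5 c3@5, authorship ..123
After op 5 (move_left): buffer="yiooo" (len 5), cursors c1@4 c2@4 c3@4, authorship ..123
After op 6 (move_left): buffer="yiooo" (len 5), cursors c1@3 c2@3 c3@3, authorship ..123
After op 7 (move_left): buffer="yiooo" (len 5), cursors c1@2 c2@2 c3@2, authorship ..123
After op 8 (move_left): buffer="yiooo" (len 5), cursors c1@1 c2@1 c3@1, authorship ..123
Authorship (.=original, N=cursor N): . . 1 2 3
Index 4: author = 3

Answer: cursor 3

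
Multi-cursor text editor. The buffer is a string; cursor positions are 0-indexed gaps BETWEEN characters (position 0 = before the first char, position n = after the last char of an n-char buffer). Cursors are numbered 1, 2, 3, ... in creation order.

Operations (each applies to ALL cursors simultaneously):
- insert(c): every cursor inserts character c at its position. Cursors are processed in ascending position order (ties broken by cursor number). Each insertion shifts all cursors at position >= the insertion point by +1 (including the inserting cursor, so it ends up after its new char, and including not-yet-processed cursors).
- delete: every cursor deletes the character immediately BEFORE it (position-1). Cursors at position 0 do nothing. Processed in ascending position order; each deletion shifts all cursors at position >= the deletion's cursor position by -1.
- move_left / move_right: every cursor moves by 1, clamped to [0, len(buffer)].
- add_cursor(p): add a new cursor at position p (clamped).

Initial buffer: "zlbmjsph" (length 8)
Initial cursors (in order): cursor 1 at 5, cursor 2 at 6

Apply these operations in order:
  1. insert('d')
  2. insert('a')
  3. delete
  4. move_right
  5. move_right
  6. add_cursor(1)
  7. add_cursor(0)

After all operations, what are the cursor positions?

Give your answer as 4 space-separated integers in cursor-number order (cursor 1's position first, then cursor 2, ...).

After op 1 (insert('d')): buffer="zlbmjdsdph" (len 10), cursors c1@6 c2@8, authorship .....1.2..
After op 2 (insert('a')): buffer="zlbmjdasdaph" (len 12), cursors c1@7 c2@10, authorship .....11.22..
After op 3 (delete): buffer="zlbmjdsdph" (len 10), cursors c1@6 c2@8, authorship .....1.2..
After op 4 (move_right): buffer="zlbmjdsdph" (len 10), cursors c1@7 c2@9, authorship .....1.2..
After op 5 (move_right): buffer="zlbmjdsdph" (len 10), cursors c1@8 c2@10, authorship .....1.2..
After op 6 (add_cursor(1)): buffer="zlbmjdsdph" (len 10), cursors c3@1 c1@8 c2@10, authorship .....1.2..
After op 7 (add_cursor(0)): buffer="zlbmjdsdph" (len 10), cursors c4@0 c3@1 c1@8 c2@10, authorship .....1.2..

Answer: 8 10 1 0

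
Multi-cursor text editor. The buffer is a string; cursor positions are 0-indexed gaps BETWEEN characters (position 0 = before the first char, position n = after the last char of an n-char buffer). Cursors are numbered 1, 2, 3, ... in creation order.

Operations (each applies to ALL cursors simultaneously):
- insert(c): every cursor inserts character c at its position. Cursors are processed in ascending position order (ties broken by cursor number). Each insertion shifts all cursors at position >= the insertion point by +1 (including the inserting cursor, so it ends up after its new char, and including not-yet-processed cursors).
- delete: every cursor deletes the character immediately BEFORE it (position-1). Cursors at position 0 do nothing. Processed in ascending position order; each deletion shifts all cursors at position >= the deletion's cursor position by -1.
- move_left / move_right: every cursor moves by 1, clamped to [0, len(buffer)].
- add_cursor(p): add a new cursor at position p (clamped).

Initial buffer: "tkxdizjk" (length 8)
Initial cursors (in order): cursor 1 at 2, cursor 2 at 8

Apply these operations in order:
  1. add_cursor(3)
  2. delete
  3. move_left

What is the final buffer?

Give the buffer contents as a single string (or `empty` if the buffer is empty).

After op 1 (add_cursor(3)): buffer="tkxdizjk" (len 8), cursors c1@2 c3@3 c2@8, authorship ........
After op 2 (delete): buffer="tdizj" (len 5), cursors c1@1 c3@1 c2@5, authorship .....
After op 3 (move_left): buffer="tdizj" (len 5), cursors c1@0 c3@0 c2@4, authorship .....

Answer: tdizj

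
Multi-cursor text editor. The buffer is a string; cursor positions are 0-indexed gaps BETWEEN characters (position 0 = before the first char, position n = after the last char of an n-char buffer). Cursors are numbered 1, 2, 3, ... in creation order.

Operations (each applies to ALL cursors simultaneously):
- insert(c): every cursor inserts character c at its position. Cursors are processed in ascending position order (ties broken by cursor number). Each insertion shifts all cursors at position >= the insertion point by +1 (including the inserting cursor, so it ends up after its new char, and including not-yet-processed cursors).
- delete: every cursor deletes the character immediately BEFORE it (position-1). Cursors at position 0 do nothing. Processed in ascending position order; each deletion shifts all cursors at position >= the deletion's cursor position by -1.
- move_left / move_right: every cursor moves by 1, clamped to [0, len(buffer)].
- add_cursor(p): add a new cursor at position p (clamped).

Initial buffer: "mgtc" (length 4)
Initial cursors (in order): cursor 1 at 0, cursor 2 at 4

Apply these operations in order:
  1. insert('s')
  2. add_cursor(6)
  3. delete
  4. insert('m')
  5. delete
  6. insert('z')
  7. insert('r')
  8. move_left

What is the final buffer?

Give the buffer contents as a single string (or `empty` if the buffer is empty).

Answer: zrmgtzzrr

Derivation:
After op 1 (insert('s')): buffer="smgtcs" (len 6), cursors c1@1 c2@6, authorship 1....2
After op 2 (add_cursor(6)): buffer="smgtcs" (len 6), cursors c1@1 c2@6 c3@6, authorship 1....2
After op 3 (delete): buffer="mgt" (len 3), cursors c1@0 c2@3 c3@3, authorship ...
After op 4 (insert('m')): buffer="mmgtmm" (len 6), cursors c1@1 c2@6 c3@6, authorship 1...23
After op 5 (delete): buffer="mgt" (len 3), cursors c1@0 c2@3 c3@3, authorship ...
After op 6 (insert('z')): buffer="zmgtzz" (len 6), cursors c1@1 c2@6 c3@6, authorship 1...23
After op 7 (insert('r')): buffer="zrmgtzzrr" (len 9), cursors c1@2 c2@9 c3@9, authorship 11...2323
After op 8 (move_left): buffer="zrmgtzzrr" (len 9), cursors c1@1 c2@8 c3@8, authorship 11...2323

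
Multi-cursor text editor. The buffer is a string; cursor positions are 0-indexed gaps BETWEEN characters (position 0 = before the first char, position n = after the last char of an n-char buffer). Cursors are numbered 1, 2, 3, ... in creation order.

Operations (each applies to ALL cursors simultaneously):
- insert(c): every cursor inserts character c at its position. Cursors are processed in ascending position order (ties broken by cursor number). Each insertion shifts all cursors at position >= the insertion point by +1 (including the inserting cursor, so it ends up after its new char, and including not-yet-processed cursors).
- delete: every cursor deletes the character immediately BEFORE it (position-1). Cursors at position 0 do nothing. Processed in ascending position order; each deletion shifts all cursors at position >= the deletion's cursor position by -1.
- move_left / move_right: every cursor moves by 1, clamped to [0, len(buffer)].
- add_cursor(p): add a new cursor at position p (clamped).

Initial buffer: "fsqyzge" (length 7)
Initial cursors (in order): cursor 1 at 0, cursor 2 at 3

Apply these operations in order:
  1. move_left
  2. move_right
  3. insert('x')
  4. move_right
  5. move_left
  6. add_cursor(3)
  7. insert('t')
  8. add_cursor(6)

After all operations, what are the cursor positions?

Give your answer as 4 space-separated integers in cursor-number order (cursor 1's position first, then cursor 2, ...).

After op 1 (move_left): buffer="fsqyzge" (len 7), cursors c1@0 c2@2, authorship .......
After op 2 (move_right): buffer="fsqyzge" (len 7), cursors c1@1 c2@3, authorship .......
After op 3 (insert('x')): buffer="fxsqxyzge" (len 9), cursors c1@2 c2@5, authorship .1..2....
After op 4 (move_right): buffer="fxsqxyzge" (len 9), cursors c1@3 c2@6, authorship .1..2....
After op 5 (move_left): buffer="fxsqxyzge" (len 9), cursors c1@2 c2@5, authorship .1..2....
After op 6 (add_cursor(3)): buffer="fxsqxyzge" (len 9), cursors c1@2 c3@3 c2@5, authorship .1..2....
After op 7 (insert('t')): buffer="fxtstqxtyzge" (len 12), cursors c1@3 c3@5 c2@8, authorship .11.3.22....
After op 8 (add_cursor(6)): buffer="fxtstqxtyzge" (len 12), cursors c1@3 c3@5 c4@6 c2@8, authorship .11.3.22....

Answer: 3 8 5 6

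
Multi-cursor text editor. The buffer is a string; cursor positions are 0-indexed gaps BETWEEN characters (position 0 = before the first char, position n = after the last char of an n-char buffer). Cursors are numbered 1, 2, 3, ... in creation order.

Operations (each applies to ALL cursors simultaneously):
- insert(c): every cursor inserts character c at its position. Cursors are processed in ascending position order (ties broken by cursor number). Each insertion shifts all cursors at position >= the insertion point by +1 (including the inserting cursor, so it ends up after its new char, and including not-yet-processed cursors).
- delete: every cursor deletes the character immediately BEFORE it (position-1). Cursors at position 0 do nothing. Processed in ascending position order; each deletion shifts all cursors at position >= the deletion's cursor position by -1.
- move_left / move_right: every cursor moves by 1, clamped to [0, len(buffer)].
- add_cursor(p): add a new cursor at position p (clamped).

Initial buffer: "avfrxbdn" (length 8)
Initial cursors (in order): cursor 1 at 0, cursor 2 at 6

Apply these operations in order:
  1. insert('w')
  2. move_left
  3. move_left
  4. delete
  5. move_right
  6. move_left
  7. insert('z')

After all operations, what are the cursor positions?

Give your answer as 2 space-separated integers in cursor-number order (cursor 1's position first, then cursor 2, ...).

Answer: 1 7

Derivation:
After op 1 (insert('w')): buffer="wavfrxbwdn" (len 10), cursors c1@1 c2@8, authorship 1......2..
After op 2 (move_left): buffer="wavfrxbwdn" (len 10), cursors c1@0 c2@7, authorship 1......2..
After op 3 (move_left): buffer="wavfrxbwdn" (len 10), cursors c1@0 c2@6, authorship 1......2..
After op 4 (delete): buffer="wavfrbwdn" (len 9), cursors c1@0 c2@5, authorship 1.....2..
After op 5 (move_right): buffer="wavfrbwdn" (len 9), cursors c1@1 c2@6, authorship 1.....2..
After op 6 (move_left): buffer="wavfrbwdn" (len 9), cursors c1@0 c2@5, authorship 1.....2..
After op 7 (insert('z')): buffer="zwavfrzbwdn" (len 11), cursors c1@1 c2@7, authorship 11....2.2..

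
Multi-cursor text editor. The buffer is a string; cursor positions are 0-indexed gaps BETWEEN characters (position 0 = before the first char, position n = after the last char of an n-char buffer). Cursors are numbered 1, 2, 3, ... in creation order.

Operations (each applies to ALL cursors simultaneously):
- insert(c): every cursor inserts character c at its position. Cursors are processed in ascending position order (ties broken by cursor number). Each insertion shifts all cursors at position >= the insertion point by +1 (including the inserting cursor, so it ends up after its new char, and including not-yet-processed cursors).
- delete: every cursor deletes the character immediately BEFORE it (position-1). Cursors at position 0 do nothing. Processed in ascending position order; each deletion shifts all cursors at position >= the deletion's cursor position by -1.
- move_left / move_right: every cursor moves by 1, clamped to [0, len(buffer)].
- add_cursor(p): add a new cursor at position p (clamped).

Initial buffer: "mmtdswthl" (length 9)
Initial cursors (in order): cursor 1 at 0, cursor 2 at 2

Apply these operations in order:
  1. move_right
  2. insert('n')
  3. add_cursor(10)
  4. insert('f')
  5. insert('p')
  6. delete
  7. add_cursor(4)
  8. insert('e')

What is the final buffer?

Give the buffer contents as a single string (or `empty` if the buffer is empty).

After op 1 (move_right): buffer="mmtdswthl" (len 9), cursors c1@1 c2@3, authorship .........
After op 2 (insert('n')): buffer="mnmtndswthl" (len 11), cursors c1@2 c2@5, authorship .1..2......
After op 3 (add_cursor(10)): buffer="mnmtndswthl" (len 11), cursors c1@2 c2@5 c3@10, authorship .1..2......
After op 4 (insert('f')): buffer="mnfmtnfdswthfl" (len 14), cursors c1@3 c2@7 c3@13, authorship .11..22.....3.
After op 5 (insert('p')): buffer="mnfpmtnfpdswthfpl" (len 17), cursors c1@4 c2@9 c3@16, authorship .111..222.....33.
After op 6 (delete): buffer="mnfmtnfdswthfl" (len 14), cursors c1@3 c2@7 c3@13, authorship .11..22.....3.
After op 7 (add_cursor(4)): buffer="mnfmtnfdswthfl" (len 14), cursors c1@3 c4@4 c2@7 c3@13, authorship .11..22.....3.
After op 8 (insert('e')): buffer="mnfemetnfedswthfel" (len 18), cursors c1@4 c4@6 c2@10 c3@17, authorship .111.4.222.....33.

Answer: mnfemetnfedswthfel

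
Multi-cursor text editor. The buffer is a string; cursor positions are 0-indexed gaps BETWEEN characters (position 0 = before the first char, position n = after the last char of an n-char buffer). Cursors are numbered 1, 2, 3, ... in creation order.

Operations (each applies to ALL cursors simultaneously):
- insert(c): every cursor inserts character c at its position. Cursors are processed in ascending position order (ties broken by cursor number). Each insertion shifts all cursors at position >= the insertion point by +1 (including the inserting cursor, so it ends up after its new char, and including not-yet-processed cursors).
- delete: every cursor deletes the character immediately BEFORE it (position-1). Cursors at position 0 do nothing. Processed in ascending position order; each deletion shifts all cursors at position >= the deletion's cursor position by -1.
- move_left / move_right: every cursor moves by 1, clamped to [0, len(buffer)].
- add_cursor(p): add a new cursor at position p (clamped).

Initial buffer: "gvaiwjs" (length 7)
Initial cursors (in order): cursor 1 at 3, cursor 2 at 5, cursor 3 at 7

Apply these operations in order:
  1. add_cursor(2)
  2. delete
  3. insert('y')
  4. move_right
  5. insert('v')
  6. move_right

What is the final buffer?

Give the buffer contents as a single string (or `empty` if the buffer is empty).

Answer: gyyivvyjvyv

Derivation:
After op 1 (add_cursor(2)): buffer="gvaiwjs" (len 7), cursors c4@2 c1@3 c2@5 c3@7, authorship .......
After op 2 (delete): buffer="gij" (len 3), cursors c1@1 c4@1 c2@2 c3@3, authorship ...
After op 3 (insert('y')): buffer="gyyiyjy" (len 7), cursors c1@3 c4@3 c2@5 c3@7, authorship .14.2.3
After op 4 (move_right): buffer="gyyiyjy" (len 7), cursors c1@4 c4@4 c2@6 c3@7, authorship .14.2.3
After op 5 (insert('v')): buffer="gyyivvyjvyv" (len 11), cursors c1@6 c4@6 c2@9 c3@11, authorship .14.142.233
After op 6 (move_right): buffer="gyyivvyjvyv" (len 11), cursors c1@7 c4@7 c2@10 c3@11, authorship .14.142.233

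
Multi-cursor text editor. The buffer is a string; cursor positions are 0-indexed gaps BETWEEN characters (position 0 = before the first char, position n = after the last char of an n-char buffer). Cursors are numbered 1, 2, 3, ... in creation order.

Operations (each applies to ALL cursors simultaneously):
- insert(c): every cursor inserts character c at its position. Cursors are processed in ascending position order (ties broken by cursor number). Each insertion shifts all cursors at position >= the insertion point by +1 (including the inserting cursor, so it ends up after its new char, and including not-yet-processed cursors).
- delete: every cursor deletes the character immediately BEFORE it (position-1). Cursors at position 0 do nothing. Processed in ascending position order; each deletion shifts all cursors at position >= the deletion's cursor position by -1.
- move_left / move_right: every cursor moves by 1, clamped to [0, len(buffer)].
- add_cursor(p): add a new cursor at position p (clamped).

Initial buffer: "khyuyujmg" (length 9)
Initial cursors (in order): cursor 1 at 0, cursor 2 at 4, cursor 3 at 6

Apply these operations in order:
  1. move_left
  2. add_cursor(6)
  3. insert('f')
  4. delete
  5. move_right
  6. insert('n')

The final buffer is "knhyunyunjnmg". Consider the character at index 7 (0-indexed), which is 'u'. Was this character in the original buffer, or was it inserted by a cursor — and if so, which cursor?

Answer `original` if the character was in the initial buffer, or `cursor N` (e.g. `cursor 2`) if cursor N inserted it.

After op 1 (move_left): buffer="khyuyujmg" (len 9), cursors c1@0 c2@3 c3@5, authorship .........
After op 2 (add_cursor(6)): buffer="khyuyujmg" (len 9), cursors c1@0 c2@3 c3@5 c4@6, authorship .........
After op 3 (insert('f')): buffer="fkhyfuyfufjmg" (len 13), cursors c1@1 c2@5 c3@8 c4@10, authorship 1...2..3.4...
After op 4 (delete): buffer="khyuyujmg" (len 9), cursors c1@0 c2@3 c3@5 c4@6, authorship .........
After op 5 (move_right): buffer="khyuyujmg" (len 9), cursors c1@1 c2@4 c3@6 c4@7, authorship .........
After op 6 (insert('n')): buffer="knhyunyunjnmg" (len 13), cursors c1@2 c2@6 c3@9 c4@11, authorship .1...2..3.4..
Authorship (.=original, N=cursor N): . 1 . . . 2 . . 3 . 4 . .
Index 7: author = original

Answer: original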